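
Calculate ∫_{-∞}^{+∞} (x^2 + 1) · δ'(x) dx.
0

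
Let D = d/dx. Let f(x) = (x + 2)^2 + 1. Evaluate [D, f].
2 x + 4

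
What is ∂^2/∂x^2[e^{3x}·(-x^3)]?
- 3 x \left(3 x^{2} + 6 x + 2\right) e^{3 x}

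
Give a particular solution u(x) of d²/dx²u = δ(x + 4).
\frac{|x + 4|}{2}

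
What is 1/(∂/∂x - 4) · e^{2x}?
- \frac{e^{2 x}}{2}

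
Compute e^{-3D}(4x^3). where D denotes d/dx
4 x^{3} - 36 x^{2} + 108 x - 108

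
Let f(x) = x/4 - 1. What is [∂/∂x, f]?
\frac{1}{4}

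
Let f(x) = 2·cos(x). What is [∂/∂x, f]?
- 2 \sin{\left(x \right)}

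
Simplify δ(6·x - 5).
\frac{\delta(x - 5/6)}{6}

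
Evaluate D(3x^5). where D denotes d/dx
15 x^{4}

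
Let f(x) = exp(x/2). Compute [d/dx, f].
\frac{e^{\frac{x}{2}}}{2}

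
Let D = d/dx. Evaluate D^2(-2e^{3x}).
- 18 e^{3 x}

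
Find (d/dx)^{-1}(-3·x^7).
- \frac{3 x^{8}}{8}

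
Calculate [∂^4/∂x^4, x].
4\frac{d^{3}}{dx^{3}}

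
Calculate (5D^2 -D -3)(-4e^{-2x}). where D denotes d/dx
- 76 e^{- 2 x}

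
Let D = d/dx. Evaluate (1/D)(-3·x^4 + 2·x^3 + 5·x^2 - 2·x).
- \frac{3 x^{5}}{5} + \frac{x^{4}}{2} + \frac{5 x^{3}}{3} - x^{2}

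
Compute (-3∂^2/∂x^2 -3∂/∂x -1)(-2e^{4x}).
122 e^{4 x}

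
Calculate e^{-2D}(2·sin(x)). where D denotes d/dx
2 \sin{\left(x - 2 \right)}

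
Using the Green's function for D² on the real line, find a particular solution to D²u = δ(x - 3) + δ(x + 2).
\frac{|x - 3|}{2} + \frac{|x + 2|}{2}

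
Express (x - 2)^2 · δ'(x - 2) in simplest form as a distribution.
0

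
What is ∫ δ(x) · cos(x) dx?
1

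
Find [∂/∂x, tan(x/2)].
\frac{1}{\cos{\left(x \right)} + 1}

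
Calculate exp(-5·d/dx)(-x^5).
- x^{5} + 25 x^{4} - 250 x^{3} + 1250 x^{2} - 3125 x + 3125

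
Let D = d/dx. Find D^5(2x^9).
30240 x^{4}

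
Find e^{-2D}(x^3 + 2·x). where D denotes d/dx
x^{3} - 6 x^{2} + 14 x - 12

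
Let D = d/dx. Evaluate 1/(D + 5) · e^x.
\frac{e^{x}}{6}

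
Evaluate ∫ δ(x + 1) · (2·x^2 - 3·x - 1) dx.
4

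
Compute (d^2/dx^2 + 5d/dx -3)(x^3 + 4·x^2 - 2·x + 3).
- 3 x^{3} + 3 x^{2} + 52 x - 11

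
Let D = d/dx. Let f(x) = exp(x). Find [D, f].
e^{x}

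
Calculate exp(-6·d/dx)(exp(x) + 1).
e^{x - 6} + 1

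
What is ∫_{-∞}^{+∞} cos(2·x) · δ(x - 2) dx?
\cos{\left(4 \right)}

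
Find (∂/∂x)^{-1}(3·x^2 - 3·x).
x^{3} - \frac{3 x^{2}}{2}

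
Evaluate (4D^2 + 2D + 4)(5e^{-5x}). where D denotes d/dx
470 e^{- 5 x}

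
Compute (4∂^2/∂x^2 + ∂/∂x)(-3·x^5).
15 x^{3} \left(- x - 16\right)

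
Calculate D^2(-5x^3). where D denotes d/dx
- 30 x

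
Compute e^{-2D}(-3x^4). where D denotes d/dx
- 3 x^{4} + 24 x^{3} - 72 x^{2} + 96 x - 48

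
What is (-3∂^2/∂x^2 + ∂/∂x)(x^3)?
3 x \left(x - 6\right)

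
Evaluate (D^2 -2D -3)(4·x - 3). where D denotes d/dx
1 - 12 x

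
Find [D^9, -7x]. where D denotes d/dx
-63D^{8}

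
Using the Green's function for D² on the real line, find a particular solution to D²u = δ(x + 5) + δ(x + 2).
\frac{|x + 5|}{2} + \frac{|x + 2|}{2}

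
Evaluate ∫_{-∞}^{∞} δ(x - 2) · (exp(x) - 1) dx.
-1 + e^{2}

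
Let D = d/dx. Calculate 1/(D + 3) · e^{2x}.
\frac{e^{2 x}}{5}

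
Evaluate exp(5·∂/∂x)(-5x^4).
- 5 x^{4} - 100 x^{3} - 750 x^{2} - 2500 x - 3125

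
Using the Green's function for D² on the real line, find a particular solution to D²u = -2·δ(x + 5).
-|x + 5|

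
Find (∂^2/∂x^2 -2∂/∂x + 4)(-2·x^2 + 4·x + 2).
- 8 x^{2} + 24 x - 4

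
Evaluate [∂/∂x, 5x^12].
60 x^{11}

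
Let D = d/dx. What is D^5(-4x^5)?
-480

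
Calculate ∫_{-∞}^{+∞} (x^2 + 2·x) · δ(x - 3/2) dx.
\frac{21}{4}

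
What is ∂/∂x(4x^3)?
12 x^{2}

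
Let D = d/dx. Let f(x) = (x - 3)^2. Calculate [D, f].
2 x - 6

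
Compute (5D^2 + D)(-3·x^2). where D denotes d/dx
- 6 x - 30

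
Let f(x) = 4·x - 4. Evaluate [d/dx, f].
4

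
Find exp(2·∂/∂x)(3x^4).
3 x^{4} + 24 x^{3} + 72 x^{2} + 96 x + 48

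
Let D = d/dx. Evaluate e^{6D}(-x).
- x - 6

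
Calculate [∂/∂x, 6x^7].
42 x^{6}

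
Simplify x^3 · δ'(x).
0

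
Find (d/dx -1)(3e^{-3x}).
- 12 e^{- 3 x}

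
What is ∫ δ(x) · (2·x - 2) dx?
-2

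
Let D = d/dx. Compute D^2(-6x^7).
- 252 x^{5}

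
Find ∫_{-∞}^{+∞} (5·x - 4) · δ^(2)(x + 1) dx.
0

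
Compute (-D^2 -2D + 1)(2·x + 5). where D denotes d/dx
2 x + 1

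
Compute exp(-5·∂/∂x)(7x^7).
7 x^{7} - 245 x^{6} + 3675 x^{5} - 30625 x^{4} + 153125 x^{3} - 459375 x^{2} + 765625 x - 546875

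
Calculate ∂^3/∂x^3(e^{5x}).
125 e^{5 x}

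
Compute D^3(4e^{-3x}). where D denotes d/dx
- 108 e^{- 3 x}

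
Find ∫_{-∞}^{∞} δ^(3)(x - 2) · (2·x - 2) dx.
0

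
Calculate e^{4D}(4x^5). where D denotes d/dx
4 x^{5} + 80 x^{4} + 640 x^{3} + 2560 x^{2} + 5120 x + 4096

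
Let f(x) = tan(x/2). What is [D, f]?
\frac{1}{\cos{\left(x \right)} + 1}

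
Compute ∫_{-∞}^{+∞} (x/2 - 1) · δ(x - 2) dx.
0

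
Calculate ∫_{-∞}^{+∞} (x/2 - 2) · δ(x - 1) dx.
- \frac{3}{2}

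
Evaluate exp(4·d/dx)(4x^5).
4 x^{5} + 80 x^{4} + 640 x^{3} + 2560 x^{2} + 5120 x + 4096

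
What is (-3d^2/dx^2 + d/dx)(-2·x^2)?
12 - 4 x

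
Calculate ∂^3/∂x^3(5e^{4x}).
320 e^{4 x}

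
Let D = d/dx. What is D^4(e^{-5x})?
625 e^{- 5 x}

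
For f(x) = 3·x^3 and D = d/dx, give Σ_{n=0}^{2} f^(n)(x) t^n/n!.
3 x \left(3 t^{2} + 3 t x + x^{2}\right)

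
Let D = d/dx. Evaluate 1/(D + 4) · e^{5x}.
\frac{e^{5 x}}{9}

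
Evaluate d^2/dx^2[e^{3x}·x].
\left(9 x + 6\right) e^{3 x}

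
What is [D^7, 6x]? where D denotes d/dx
42D^{6}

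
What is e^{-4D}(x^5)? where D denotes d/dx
x^{5} - 20 x^{4} + 160 x^{3} - 640 x^{2} + 1280 x - 1024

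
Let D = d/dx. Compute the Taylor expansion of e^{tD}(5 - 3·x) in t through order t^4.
- 3 t - 3 x + 5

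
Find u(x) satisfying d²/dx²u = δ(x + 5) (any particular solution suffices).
\frac{|x + 5|}{2}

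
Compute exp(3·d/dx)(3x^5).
3 x^{5} + 45 x^{4} + 270 x^{3} + 810 x^{2} + 1215 x + 729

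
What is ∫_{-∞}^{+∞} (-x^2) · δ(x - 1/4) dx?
- \frac{1}{16}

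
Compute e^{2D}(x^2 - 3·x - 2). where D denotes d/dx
x^{2} + x - 4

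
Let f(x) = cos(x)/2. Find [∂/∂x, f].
- \frac{\sin{\left(x \right)}}{2}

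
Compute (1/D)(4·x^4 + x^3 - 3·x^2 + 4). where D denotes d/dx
\frac{4 x^{5}}{5} + \frac{x^{4}}{4} - x^{3} + 4 x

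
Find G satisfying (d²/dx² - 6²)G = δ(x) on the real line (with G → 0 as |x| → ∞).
-\frac{e^{-6|x|}}{12}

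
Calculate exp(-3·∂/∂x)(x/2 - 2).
\frac{x}{2} - \frac{7}{2}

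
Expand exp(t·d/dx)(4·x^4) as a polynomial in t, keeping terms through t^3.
4 x \left(4 t^{3} + 6 t^{2} x + 4 t x^{2} + x^{3}\right)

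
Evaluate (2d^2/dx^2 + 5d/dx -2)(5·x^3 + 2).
- 10 x^{3} + 75 x^{2} + 60 x - 4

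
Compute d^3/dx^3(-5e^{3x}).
- 135 e^{3 x}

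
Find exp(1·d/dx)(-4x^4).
- 4 x^{4} - 16 x^{3} - 24 x^{2} - 16 x - 4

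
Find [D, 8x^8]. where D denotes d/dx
64 x^{7}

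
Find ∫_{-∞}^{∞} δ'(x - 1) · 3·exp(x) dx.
- 3 e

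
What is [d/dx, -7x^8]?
- 56 x^{7}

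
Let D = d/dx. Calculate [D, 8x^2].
16 x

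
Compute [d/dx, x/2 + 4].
\frac{1}{2}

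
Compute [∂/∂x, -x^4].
- 4 x^{3}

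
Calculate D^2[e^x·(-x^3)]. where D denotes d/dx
- x \left(x^{2} + 6 x + 6\right) e^{x}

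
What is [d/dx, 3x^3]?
9 x^{2}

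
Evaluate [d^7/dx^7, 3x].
21\frac{d^{6}}{dx^{6}}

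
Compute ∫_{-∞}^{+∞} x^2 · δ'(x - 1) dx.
-2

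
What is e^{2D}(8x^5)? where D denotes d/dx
8 x^{5} + 80 x^{4} + 320 x^{3} + 640 x^{2} + 640 x + 256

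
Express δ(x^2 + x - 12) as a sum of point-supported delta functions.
\frac{\delta(x + 4) + \delta(x - 3)}{7}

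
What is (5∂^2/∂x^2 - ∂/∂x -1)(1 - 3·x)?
3 x + 2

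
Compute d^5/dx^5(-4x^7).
- 10080 x^{2}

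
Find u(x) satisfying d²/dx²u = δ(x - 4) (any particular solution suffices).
\frac{|x - 4|}{2}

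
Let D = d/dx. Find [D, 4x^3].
12 x^{2}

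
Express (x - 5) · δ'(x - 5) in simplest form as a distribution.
-\delta(x - 5)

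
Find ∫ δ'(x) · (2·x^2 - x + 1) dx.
1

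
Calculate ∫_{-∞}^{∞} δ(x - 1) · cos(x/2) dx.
\cos{\left(\frac{1}{2} \right)}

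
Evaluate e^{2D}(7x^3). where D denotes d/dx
7 x^{3} + 42 x^{2} + 84 x + 56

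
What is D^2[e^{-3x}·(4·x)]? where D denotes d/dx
12 \left(3 x - 2\right) e^{- 3 x}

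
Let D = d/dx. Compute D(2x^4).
8 x^{3}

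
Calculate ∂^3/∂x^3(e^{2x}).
8 e^{2 x}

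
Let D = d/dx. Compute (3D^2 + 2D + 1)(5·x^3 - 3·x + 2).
5 x^{3} + 30 x^{2} + 87 x - 4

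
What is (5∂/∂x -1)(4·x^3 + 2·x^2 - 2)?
- 4 x^{3} + 58 x^{2} + 20 x + 2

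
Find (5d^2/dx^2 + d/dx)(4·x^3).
12 x \left(x + 10\right)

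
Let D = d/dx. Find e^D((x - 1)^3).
x^{3}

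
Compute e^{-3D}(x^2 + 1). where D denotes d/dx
x^{2} - 6 x + 10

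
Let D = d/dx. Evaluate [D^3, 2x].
6D^{2}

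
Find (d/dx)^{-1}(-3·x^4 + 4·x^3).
- \frac{3 x^{5}}{5} + x^{4}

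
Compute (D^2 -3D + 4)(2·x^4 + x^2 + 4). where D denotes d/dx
8 x^{4} - 24 x^{3} + 28 x^{2} - 6 x + 18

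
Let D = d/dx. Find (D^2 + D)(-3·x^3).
9 x \left(- x - 2\right)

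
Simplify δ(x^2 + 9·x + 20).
\frac{\delta(x + 4) + \delta(x + 5)}{1}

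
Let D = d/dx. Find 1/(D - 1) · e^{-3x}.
- \frac{e^{- 3 x}}{4}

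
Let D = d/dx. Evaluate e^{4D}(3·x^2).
3 x^{2} + 24 x + 48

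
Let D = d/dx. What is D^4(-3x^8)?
- 5040 x^{4}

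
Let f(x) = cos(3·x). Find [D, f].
- 3 \sin{\left(3 x \right)}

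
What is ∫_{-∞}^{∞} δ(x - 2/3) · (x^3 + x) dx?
\frac{26}{27}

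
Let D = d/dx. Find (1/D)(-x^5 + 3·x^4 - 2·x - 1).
- \frac{x^{6}}{6} + \frac{3 x^{5}}{5} - x^{2} - x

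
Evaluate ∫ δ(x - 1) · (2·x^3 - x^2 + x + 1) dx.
3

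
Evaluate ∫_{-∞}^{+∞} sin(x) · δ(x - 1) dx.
\sin{\left(1 \right)}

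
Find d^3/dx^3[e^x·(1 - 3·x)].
\left(- 3 x - 8\right) e^{x}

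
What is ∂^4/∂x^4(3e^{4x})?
768 e^{4 x}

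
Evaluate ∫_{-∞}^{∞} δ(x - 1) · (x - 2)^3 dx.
-1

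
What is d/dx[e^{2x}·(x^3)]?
x^{2} \left(2 x + 3\right) e^{2 x}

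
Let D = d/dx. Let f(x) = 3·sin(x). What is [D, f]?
3 \cos{\left(x \right)}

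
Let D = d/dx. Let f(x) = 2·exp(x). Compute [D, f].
2 e^{x}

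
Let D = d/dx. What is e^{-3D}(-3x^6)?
- 3 x^{6} + 54 x^{5} - 405 x^{4} + 1620 x^{3} - 3645 x^{2} + 4374 x - 2187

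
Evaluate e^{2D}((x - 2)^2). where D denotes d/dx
x^{2}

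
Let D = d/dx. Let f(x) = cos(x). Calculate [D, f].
- \sin{\left(x \right)}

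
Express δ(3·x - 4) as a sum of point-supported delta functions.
\frac{\delta(x - 4/3)}{3}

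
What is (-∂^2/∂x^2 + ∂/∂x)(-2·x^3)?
6 x \left(2 - x\right)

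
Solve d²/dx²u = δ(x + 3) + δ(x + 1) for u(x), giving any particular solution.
\frac{|x + 3|}{2} + \frac{|x + 1|}{2}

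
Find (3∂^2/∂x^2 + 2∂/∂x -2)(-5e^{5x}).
- 415 e^{5 x}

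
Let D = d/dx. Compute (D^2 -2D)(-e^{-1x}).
- 3 e^{- x}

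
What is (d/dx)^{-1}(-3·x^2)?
- x^{3}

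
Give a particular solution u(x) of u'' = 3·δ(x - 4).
\frac{3|x - 4|}{2}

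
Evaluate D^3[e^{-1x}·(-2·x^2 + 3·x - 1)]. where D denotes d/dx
\left(2 x^{2} - 15 x + 22\right) e^{- x}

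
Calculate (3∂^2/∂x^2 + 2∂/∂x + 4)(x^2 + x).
4 x^{2} + 8 x + 8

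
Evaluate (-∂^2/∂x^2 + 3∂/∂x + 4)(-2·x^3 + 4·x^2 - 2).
- 8 x^{3} - 2 x^{2} + 36 x - 16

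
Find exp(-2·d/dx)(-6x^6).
- 6 x^{6} + 72 x^{5} - 360 x^{4} + 960 x^{3} - 1440 x^{2} + 1152 x - 384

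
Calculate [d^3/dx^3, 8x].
24\frac{d^{2}}{dx^{2}}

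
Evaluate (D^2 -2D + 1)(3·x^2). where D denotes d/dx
3 x^{2} - 12 x + 6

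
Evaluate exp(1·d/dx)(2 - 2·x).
- 2 x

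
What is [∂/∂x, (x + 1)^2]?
2 x + 2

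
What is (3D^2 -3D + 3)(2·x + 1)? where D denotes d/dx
6 x - 3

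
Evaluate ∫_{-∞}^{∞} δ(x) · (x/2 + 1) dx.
1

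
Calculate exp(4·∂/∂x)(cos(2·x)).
\cos{\left(2 x + 8 \right)}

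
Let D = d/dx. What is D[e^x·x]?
\left(x + 1\right) e^{x}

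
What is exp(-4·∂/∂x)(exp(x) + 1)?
e^{x - 4} + 1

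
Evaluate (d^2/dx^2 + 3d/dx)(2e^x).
8 e^{x}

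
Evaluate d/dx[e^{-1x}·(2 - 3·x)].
\left(3 x - 5\right) e^{- x}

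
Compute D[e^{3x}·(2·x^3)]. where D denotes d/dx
6 x^{2} \left(x + 1\right) e^{3 x}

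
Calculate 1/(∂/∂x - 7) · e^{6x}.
- e^{6 x}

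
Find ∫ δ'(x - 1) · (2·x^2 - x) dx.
-3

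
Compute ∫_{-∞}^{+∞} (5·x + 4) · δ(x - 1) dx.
9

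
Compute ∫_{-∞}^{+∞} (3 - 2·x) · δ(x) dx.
3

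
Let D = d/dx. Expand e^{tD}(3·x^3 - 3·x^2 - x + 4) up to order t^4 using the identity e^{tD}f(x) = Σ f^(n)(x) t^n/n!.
3 t^{3} + t^{2} \left(9 x - 3\right) - t \left(- 9 x^{2} + 6 x + 1\right) + 3 x^{3} - 3 x^{2} - x + 4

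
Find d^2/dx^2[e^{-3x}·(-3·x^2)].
3 \left(- 9 x^{2} + 12 x - 2\right) e^{- 3 x}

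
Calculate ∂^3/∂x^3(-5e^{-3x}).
135 e^{- 3 x}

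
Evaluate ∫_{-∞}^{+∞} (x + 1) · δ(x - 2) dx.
3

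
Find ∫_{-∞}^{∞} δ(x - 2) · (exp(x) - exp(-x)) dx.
2 \sinh{\left(2 \right)}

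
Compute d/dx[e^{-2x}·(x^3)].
x^{2} \left(3 - 2 x\right) e^{- 2 x}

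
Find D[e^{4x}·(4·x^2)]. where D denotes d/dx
8 x \left(2 x + 1\right) e^{4 x}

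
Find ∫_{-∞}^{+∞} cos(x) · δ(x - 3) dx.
\cos{\left(3 \right)}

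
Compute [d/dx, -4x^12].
- 48 x^{11}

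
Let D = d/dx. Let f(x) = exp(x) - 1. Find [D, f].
e^{x}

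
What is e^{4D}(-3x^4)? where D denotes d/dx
- 3 x^{4} - 48 x^{3} - 288 x^{2} - 768 x - 768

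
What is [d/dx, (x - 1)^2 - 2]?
2 x - 2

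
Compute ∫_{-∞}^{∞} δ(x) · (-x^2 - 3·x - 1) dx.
-1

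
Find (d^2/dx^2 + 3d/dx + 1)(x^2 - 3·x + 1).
x^{2} + 3 x - 6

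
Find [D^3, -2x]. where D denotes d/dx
-6D^{2}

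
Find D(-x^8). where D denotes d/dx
- 8 x^{7}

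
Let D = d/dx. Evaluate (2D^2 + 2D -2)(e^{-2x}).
2 e^{- 2 x}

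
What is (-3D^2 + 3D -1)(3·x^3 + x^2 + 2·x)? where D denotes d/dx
x \left(- 3 x^{2} + 26 x - 50\right)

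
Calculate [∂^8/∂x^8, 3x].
24\frac{d^{7}}{dx^{7}}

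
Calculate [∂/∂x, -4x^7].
- 28 x^{6}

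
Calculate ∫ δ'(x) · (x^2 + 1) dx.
0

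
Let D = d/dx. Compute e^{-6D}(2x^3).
2 x^{3} - 36 x^{2} + 216 x - 432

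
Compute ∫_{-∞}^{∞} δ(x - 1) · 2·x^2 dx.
2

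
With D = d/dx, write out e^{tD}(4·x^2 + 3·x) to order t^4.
4 t^{2} + t \left(8 x + 3\right) + 4 x^{2} + 3 x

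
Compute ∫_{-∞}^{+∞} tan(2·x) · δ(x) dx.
0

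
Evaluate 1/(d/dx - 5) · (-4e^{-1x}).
\frac{2 e^{- x}}{3}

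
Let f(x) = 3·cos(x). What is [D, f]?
- 3 \sin{\left(x \right)}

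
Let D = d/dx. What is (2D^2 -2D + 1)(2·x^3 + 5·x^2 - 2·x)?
2 x^{3} - 7 x^{2} + 2 x + 24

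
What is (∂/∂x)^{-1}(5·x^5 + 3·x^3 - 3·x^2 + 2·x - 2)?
\frac{5 x^{6}}{6} + \frac{3 x^{4}}{4} - x^{3} + x^{2} - 2 x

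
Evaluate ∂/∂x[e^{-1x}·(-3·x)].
3 \left(x - 1\right) e^{- x}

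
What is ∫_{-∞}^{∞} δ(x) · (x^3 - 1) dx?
-1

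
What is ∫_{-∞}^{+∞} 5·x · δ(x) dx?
0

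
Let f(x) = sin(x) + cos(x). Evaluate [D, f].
- \sin{\left(x \right)} + \cos{\left(x \right)}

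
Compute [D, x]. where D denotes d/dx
1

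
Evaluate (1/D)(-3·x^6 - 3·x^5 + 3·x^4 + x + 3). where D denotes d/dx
- \frac{3 x^{7}}{7} - \frac{x^{6}}{2} + \frac{3 x^{5}}{5} + \frac{x^{2}}{2} + 3 x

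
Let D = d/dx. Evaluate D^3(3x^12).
3960 x^{9}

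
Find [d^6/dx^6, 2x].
12\frac{d^{5}}{dx^{5}}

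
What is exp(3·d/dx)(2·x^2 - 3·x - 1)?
2 x^{2} + 9 x + 8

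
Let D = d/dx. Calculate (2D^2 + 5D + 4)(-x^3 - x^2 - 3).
- 4 x^{3} - 19 x^{2} - 22 x - 16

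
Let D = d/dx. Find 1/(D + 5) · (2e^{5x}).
\frac{e^{5 x}}{5}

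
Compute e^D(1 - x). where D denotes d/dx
- x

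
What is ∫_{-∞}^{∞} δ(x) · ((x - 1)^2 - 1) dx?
0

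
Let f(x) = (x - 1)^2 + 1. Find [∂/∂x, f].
2 x - 2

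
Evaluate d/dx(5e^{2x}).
10 e^{2 x}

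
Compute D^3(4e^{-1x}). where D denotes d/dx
- 4 e^{- x}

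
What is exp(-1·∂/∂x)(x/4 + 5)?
\frac{x}{4} + \frac{19}{4}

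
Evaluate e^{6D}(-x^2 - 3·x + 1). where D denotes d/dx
- x^{2} - 15 x - 53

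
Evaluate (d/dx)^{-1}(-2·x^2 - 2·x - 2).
- \frac{2 x^{3}}{3} - x^{2} - 2 x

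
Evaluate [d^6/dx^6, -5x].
-30\frac{d^{5}}{dx^{5}}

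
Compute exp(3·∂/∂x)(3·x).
3 x + 9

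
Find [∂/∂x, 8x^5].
40 x^{4}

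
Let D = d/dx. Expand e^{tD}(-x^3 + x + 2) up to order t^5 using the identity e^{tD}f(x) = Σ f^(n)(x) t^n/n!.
- t^{3} - 3 t^{2} x - t \left(3 x^{2} - 1\right) - x^{3} + x + 2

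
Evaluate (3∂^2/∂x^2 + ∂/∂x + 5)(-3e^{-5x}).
- 225 e^{- 5 x}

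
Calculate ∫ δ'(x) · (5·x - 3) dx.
-5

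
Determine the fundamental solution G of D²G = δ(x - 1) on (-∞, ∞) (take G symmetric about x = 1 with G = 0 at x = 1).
\frac{|x - 1|}{2}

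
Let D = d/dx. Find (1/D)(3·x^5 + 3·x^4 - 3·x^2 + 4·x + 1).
\frac{x^{6}}{2} + \frac{3 x^{5}}{5} - x^{3} + 2 x^{2} + x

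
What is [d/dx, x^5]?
5 x^{4}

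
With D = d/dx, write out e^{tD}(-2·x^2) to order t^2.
- 2 t^{2} - 4 t x - 2 x^{2}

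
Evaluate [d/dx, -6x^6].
- 36 x^{5}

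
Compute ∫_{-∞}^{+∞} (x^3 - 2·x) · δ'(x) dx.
2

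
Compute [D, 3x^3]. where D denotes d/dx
9 x^{2}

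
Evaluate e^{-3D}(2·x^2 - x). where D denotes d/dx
2 x^{2} - 13 x + 21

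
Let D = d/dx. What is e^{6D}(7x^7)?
7 x^{7} + 294 x^{6} + 5292 x^{5} + 52920 x^{4} + 317520 x^{3} + 1143072 x^{2} + 2286144 x + 1959552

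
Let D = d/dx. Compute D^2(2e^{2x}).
8 e^{2 x}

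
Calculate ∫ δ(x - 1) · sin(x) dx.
\sin{\left(1 \right)}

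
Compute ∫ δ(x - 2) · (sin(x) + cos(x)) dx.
\cos{\left(2 \right)} + \sin{\left(2 \right)}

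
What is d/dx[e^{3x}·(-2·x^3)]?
6 x^{2} \left(- x - 1\right) e^{3 x}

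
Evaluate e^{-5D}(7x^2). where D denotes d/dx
7 x^{2} - 70 x + 175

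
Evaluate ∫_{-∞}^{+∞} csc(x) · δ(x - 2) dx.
\csc{\left(2 \right)}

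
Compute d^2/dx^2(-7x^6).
- 210 x^{4}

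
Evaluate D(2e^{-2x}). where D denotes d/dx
- 4 e^{- 2 x}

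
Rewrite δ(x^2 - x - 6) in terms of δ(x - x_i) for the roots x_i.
\frac{\delta(x - 3) + \delta(x + 2)}{5}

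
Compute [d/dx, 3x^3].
9 x^{2}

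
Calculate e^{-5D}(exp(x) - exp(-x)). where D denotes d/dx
- e^{5 - x} + e^{x - 5}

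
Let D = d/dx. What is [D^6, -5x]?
-30D^{5}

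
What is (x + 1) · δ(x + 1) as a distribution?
0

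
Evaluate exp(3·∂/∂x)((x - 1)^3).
x^{3} + 6 x^{2} + 12 x + 8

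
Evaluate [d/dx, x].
1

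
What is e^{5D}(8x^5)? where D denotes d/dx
8 x^{5} + 200 x^{4} + 2000 x^{3} + 10000 x^{2} + 25000 x + 25000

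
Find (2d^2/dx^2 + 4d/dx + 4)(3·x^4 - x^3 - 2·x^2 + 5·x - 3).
4 x \left(3 x^{3} + 11 x^{2} + 13 x - 2\right)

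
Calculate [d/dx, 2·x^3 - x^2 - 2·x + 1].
6 x^{2} - 2 x - 2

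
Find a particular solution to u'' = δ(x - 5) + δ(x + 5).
\frac{|x - 5|}{2} + \frac{|x + 5|}{2}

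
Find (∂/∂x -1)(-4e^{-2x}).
12 e^{- 2 x}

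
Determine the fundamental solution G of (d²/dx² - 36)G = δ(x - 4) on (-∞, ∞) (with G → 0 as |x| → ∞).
-\frac{e^{-6|x - 4|}}{12}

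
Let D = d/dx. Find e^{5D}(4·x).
4 x + 20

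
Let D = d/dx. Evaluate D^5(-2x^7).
- 5040 x^{2}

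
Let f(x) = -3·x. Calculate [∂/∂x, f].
-3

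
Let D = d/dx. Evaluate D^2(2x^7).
84 x^{5}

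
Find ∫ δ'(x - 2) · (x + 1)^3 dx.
-27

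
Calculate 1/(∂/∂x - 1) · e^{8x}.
\frac{e^{8 x}}{7}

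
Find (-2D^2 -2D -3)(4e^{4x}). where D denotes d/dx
- 172 e^{4 x}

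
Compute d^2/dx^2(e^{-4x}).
16 e^{- 4 x}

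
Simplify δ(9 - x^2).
\frac{\delta(x - 3) + \delta(x + 3)}{6}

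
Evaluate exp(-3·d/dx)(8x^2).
8 x^{2} - 48 x + 72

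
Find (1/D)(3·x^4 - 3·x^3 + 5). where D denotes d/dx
\frac{3 x^{5}}{5} - \frac{3 x^{4}}{4} + 5 x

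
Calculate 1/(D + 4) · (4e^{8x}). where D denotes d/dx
\frac{e^{8 x}}{3}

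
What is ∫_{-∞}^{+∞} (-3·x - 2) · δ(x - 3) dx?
-11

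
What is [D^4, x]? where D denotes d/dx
4D^{3}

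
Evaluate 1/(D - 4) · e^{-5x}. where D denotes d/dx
- \frac{e^{- 5 x}}{9}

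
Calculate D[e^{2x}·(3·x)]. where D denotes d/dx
\left(6 x + 3\right) e^{2 x}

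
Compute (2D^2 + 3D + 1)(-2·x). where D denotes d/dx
- 2 x - 6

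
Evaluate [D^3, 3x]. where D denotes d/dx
9D^{2}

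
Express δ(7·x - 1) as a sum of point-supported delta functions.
\frac{\delta(x - 1/7)}{7}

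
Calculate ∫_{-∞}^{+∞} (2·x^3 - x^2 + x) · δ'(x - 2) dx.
-21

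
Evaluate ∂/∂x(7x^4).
28 x^{3}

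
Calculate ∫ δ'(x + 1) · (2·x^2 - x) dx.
5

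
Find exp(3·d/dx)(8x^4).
8 x^{4} + 96 x^{3} + 432 x^{2} + 864 x + 648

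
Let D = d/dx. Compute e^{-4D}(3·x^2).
3 x^{2} - 24 x + 48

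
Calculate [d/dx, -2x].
-2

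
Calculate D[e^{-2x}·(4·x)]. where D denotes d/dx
4 \left(1 - 2 x\right) e^{- 2 x}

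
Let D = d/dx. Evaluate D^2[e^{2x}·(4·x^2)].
\left(16 x^{2} + 32 x + 8\right) e^{2 x}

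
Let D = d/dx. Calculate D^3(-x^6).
- 120 x^{3}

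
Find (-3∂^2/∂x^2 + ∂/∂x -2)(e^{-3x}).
- 32 e^{- 3 x}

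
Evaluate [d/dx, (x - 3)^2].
2 x - 6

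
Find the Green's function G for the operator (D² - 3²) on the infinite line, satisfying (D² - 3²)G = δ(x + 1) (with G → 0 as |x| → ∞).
-\frac{e^{-3|x + 1|}}{6}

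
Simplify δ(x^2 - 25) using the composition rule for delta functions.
\frac{\delta(x - 5) + \delta(x + 5)}{10}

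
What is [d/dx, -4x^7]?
- 28 x^{6}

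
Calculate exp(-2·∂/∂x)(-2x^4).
- 2 x^{4} + 16 x^{3} - 48 x^{2} + 64 x - 32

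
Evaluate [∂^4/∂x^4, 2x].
8\frac{d^{3}}{dx^{3}}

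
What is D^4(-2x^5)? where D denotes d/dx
- 240 x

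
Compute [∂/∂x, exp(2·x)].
2 e^{2 x}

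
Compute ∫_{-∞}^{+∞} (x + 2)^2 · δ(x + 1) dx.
1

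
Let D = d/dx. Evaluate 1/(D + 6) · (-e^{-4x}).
- \frac{e^{- 4 x}}{2}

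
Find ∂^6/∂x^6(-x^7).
- 5040 x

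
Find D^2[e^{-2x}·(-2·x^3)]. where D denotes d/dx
4 x \left(- 2 x^{2} + 6 x - 3\right) e^{- 2 x}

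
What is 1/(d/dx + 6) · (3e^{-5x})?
3 e^{- 5 x}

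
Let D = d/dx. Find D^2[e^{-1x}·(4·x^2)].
4 \left(x^{2} - 4 x + 2\right) e^{- x}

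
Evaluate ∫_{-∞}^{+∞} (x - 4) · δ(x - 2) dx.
-2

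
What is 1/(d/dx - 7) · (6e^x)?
- e^{x}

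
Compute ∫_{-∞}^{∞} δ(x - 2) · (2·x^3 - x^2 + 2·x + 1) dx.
17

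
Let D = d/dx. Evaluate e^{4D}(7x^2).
7 x^{2} + 56 x + 112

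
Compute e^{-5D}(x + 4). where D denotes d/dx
x - 1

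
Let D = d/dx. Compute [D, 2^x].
2^{x} \log{\left(2 \right)}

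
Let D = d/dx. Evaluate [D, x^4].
4 x^{3}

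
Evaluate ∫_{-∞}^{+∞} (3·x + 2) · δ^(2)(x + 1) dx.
0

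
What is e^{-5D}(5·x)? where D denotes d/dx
5 x - 25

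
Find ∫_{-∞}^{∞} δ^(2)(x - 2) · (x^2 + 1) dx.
2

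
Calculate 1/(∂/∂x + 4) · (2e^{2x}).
\frac{e^{2 x}}{3}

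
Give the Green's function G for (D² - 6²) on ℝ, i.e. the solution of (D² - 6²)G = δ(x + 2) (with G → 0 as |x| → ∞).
-\frac{e^{-6|x + 2|}}{12}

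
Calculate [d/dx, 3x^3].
9 x^{2}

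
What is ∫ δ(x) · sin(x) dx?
0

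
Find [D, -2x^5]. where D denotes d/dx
- 10 x^{4}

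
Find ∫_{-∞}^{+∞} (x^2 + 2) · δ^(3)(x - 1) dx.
0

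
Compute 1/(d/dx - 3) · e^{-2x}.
- \frac{e^{- 2 x}}{5}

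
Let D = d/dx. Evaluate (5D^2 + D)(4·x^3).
12 x \left(x + 10\right)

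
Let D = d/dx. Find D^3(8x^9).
4032 x^{6}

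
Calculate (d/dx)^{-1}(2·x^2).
\frac{2 x^{3}}{3}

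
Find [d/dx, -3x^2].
- 6 x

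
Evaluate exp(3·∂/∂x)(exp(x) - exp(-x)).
2 \sinh{\left(x + 3 \right)}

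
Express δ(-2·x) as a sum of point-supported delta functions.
\frac{\delta(x)}{2}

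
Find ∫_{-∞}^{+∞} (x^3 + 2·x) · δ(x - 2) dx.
12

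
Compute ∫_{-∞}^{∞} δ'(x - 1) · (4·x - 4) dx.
-4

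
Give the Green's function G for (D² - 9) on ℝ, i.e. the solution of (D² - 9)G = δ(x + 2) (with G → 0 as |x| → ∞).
-\frac{e^{-3|x + 2|}}{6}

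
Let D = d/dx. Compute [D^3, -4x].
-12D^{2}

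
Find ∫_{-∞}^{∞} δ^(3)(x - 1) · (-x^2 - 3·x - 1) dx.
0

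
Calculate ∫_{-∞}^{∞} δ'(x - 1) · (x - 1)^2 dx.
0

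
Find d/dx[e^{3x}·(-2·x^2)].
2 x \left(- 3 x - 2\right) e^{3 x}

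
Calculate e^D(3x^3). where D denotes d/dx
3 x^{3} + 9 x^{2} + 9 x + 3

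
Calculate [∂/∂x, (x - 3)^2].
2 x - 6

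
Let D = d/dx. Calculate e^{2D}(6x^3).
6 x^{3} + 36 x^{2} + 72 x + 48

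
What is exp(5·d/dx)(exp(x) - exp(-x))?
2 \sinh{\left(x + 5 \right)}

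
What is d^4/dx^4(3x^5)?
360 x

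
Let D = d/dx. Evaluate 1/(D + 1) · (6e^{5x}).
e^{5 x}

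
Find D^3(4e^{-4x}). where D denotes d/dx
- 256 e^{- 4 x}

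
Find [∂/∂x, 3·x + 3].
3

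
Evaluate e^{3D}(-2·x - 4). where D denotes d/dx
- 2 x - 10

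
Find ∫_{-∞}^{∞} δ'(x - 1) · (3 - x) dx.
1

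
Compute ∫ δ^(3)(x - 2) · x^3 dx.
-6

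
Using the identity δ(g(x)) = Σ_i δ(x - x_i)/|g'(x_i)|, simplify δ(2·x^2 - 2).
\frac{\delta(x - 1) + \delta(x + 1)}{4}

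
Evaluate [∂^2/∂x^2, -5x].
-10\frac{d}{dx}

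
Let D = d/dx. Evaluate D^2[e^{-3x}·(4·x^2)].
4 \left(9 x^{2} - 12 x + 2\right) e^{- 3 x}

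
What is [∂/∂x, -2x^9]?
- 18 x^{8}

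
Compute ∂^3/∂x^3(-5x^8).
- 1680 x^{5}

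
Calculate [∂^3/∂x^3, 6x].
18\frac{d^{2}}{dx^{2}}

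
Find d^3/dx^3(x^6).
120 x^{3}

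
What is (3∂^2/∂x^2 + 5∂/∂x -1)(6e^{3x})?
246 e^{3 x}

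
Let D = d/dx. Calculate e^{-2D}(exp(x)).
e^{x - 2}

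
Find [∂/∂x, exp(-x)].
- e^{- x}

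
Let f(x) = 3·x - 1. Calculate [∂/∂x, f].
3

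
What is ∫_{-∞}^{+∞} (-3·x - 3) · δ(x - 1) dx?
-6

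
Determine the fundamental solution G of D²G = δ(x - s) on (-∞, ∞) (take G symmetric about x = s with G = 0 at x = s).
\frac{|x - s|}{2}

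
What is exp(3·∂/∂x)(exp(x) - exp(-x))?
2 \sinh{\left(x + 3 \right)}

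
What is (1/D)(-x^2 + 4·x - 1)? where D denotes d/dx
- \frac{x^{3}}{3} + 2 x^{2} - x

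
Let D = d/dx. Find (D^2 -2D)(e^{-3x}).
15 e^{- 3 x}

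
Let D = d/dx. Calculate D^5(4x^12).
380160 x^{7}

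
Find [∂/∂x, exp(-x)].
- e^{- x}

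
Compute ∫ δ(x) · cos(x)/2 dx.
\frac{1}{2}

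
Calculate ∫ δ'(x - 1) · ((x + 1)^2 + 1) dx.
-4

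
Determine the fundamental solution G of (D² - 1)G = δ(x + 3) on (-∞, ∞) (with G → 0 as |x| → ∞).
-\frac{e^{-|x + 3|}}{2}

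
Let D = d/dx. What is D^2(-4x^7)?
- 168 x^{5}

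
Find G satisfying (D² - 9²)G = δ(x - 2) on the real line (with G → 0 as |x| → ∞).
-\frac{e^{-9|x - 2|}}{18}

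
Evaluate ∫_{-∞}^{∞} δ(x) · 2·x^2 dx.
0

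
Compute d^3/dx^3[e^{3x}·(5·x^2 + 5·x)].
\left(135 x^{2} + 405 x + 225\right) e^{3 x}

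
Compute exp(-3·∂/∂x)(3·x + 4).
3 x - 5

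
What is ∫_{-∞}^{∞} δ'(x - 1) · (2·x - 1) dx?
-2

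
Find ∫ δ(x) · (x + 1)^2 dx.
1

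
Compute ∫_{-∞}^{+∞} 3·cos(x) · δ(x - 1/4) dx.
3 \cos{\left(\frac{1}{4} \right)}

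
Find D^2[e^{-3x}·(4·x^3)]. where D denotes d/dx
12 x \left(3 x^{2} - 6 x + 2\right) e^{- 3 x}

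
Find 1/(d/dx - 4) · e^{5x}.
e^{5 x}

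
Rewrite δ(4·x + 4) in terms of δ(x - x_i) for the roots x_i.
\frac{\delta(x + 1)}{4}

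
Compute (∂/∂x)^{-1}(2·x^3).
\frac{x^{4}}{2}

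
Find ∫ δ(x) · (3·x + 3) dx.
3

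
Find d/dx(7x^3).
21 x^{2}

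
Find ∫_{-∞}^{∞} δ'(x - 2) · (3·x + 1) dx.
-3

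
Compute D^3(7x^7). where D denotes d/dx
1470 x^{4}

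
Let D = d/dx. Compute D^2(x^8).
56 x^{6}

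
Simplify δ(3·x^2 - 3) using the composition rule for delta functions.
\frac{\delta(x - 1) + \delta(x + 1)}{6}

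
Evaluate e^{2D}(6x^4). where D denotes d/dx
6 x^{4} + 48 x^{3} + 144 x^{2} + 192 x + 96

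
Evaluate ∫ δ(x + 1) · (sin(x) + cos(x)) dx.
- \sin{\left(1 \right)} + \cos{\left(1 \right)}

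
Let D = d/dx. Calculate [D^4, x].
4D^{3}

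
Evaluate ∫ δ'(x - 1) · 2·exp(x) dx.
- 2 e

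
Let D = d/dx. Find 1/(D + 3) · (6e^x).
\frac{3 e^{x}}{2}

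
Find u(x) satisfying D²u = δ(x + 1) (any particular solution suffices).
\frac{|x + 1|}{2}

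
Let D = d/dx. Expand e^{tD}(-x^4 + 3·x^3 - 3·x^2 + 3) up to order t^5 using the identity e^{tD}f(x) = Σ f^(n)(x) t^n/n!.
- t^{4} - t^{3} \left(4 x - 3\right) - t^{2} \left(6 x^{2} - 9 x + 3\right) - t x \left(4 x^{2} - 9 x + 6\right) - x^{4} + 3 x^{3} - 3 x^{2} + 3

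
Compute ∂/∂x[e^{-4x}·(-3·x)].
3 \left(4 x - 1\right) e^{- 4 x}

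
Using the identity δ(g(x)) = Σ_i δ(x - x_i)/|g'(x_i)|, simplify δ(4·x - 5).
\frac{\delta(x - 5/4)}{4}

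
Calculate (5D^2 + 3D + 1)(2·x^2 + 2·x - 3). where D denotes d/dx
2 x^{2} + 14 x + 23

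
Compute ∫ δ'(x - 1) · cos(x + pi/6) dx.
\sin{\left(\frac{\pi}{6} + 1 \right)}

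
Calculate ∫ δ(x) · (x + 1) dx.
1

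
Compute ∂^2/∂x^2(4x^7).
168 x^{5}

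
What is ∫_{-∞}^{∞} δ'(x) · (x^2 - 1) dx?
0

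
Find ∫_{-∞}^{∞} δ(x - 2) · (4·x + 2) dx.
10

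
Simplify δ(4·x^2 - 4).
\frac{\delta(x - 1) + \delta(x + 1)}{8}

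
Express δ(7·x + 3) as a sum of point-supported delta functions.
\frac{\delta(x + 3/7)}{7}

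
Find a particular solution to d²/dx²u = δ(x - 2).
\frac{|x - 2|}{2}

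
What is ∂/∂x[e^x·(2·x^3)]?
2 x^{2} \left(x + 3\right) e^{x}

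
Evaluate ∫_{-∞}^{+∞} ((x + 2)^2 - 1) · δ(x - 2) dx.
15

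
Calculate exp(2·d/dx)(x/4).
\frac{x}{4} + \frac{1}{2}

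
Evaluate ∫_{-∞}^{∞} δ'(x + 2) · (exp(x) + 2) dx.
- \frac{1}{e^{2}}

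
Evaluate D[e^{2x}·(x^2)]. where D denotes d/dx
2 x \left(x + 1\right) e^{2 x}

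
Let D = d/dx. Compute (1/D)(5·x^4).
x^{5}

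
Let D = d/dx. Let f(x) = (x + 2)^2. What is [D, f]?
2 x + 4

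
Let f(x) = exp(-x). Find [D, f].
- e^{- x}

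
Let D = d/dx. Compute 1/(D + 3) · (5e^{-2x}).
5 e^{- 2 x}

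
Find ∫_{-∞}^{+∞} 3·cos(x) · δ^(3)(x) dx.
0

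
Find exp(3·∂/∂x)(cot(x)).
\cot{\left(x + 3 \right)}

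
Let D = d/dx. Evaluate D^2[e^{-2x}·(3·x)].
12 \left(x - 1\right) e^{- 2 x}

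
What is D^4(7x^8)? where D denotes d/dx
11760 x^{4}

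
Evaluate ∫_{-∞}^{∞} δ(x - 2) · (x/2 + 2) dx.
3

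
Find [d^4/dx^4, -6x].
-24\frac{d^{3}}{dx^{3}}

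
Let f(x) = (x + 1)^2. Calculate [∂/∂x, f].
2 x + 2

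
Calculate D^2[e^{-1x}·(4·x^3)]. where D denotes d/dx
4 x \left(x^{2} - 6 x + 6\right) e^{- x}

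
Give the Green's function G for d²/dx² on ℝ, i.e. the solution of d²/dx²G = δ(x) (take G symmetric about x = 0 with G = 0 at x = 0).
\frac{|x|}{2}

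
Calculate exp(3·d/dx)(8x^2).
8 x^{2} + 48 x + 72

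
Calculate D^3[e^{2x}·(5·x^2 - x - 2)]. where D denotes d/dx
\left(40 x^{2} + 112 x + 32\right) e^{2 x}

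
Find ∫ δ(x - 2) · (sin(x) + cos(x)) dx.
\cos{\left(2 \right)} + \sin{\left(2 \right)}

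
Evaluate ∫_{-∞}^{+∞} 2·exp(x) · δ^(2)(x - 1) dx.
2 e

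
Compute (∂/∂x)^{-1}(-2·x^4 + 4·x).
- \frac{2 x^{5}}{5} + 2 x^{2}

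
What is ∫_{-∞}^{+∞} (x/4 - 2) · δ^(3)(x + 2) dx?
0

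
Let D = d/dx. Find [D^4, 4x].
16D^{3}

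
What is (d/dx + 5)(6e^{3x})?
48 e^{3 x}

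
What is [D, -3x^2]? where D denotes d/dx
- 6 x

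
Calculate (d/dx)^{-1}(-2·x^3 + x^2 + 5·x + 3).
- \frac{x^{4}}{2} + \frac{x^{3}}{3} + \frac{5 x^{2}}{2} + 3 x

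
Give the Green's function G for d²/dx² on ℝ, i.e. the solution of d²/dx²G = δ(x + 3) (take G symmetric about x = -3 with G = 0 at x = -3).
\frac{|x + 3|}{2}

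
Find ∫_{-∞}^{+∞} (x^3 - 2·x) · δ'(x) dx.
2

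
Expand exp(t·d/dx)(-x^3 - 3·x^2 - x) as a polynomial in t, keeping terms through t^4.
- t^{3} - 3 t^{2} \left(x + 1\right) - t \left(3 x^{2} + 6 x + 1\right) - x^{3} - 3 x^{2} - x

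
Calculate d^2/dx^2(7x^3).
42 x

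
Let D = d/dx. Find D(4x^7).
28 x^{6}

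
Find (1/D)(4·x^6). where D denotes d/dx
\frac{4 x^{7}}{7}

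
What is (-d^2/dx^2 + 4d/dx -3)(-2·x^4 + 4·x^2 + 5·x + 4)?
x \left(6 x^{3} - 32 x^{2} + 12 x + 17\right)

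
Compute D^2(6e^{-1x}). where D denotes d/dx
6 e^{- x}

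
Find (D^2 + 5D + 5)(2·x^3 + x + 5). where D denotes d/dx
10 x^{3} + 30 x^{2} + 17 x + 30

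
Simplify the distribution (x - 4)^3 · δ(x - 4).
0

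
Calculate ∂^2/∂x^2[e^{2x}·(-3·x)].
12 \left(- x - 1\right) e^{2 x}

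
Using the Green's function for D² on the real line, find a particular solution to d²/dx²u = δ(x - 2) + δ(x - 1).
\frac{|x - 2|}{2} + \frac{|x - 1|}{2}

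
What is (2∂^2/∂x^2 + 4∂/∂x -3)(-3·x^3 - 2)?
9 x^{3} - 36 x^{2} - 36 x + 6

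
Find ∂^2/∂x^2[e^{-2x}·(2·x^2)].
4 \left(2 x^{2} - 4 x + 1\right) e^{- 2 x}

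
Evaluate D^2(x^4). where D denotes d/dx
12 x^{2}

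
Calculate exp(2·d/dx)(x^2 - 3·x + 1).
x^{2} + x - 1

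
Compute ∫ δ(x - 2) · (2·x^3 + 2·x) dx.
20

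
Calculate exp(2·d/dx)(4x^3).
4 x^{3} + 24 x^{2} + 48 x + 32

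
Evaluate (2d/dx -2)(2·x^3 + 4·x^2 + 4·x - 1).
- 4 x^{3} + 4 x^{2} + 8 x + 10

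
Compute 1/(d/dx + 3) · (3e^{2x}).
\frac{3 e^{2 x}}{5}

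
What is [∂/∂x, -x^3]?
- 3 x^{2}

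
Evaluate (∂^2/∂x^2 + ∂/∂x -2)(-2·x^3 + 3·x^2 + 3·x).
4 x^{3} - 12 x^{2} - 12 x + 9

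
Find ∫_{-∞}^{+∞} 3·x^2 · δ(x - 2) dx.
12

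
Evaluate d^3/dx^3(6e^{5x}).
750 e^{5 x}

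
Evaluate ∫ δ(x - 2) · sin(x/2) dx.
\sin{\left(1 \right)}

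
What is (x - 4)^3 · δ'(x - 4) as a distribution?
0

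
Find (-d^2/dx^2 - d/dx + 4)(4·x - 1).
16 x - 8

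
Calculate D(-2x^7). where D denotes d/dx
- 14 x^{6}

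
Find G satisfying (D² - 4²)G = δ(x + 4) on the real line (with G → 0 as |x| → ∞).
-\frac{e^{-4|x + 4|}}{8}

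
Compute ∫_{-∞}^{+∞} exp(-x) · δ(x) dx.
1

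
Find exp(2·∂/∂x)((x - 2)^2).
x^{2}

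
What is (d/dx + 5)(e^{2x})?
7 e^{2 x}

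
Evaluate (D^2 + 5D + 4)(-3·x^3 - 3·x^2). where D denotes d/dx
- 12 x^{3} - 57 x^{2} - 48 x - 6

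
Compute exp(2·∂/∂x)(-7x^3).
- 7 x^{3} - 42 x^{2} - 84 x - 56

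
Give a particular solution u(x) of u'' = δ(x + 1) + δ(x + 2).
\frac{|x + 1|}{2} + \frac{|x + 2|}{2}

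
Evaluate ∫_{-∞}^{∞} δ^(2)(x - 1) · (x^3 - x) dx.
6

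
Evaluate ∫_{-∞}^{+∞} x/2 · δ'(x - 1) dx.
- \frac{1}{2}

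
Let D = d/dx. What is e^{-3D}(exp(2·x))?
e^{2 x - 6}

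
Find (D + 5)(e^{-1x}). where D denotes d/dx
4 e^{- x}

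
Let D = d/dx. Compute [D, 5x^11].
55 x^{10}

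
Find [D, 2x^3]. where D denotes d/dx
6 x^{2}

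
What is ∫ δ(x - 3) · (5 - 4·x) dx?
-7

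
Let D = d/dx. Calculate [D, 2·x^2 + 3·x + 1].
4 x + 3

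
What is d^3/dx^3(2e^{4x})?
128 e^{4 x}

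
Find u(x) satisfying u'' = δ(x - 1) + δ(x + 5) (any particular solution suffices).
\frac{|x - 1|}{2} + \frac{|x + 5|}{2}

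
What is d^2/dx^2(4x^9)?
288 x^{7}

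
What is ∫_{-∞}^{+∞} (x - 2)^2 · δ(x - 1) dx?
1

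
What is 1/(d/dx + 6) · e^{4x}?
\frac{e^{4 x}}{10}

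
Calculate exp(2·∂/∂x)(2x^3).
2 x^{3} + 12 x^{2} + 24 x + 16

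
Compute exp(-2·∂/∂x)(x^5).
x^{5} - 10 x^{4} + 40 x^{3} - 80 x^{2} + 80 x - 32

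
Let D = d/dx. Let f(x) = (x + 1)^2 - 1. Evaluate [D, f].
2 x + 2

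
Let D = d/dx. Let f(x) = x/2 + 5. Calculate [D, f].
\frac{1}{2}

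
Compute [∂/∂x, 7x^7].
49 x^{6}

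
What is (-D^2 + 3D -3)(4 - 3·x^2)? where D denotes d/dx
9 x^{2} - 18 x - 6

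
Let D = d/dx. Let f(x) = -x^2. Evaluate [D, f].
- 2 x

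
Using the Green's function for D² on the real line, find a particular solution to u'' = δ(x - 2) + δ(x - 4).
\frac{|x - 2|}{2} + \frac{|x - 4|}{2}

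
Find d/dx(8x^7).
56 x^{6}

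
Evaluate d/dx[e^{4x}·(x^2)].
2 x \left(2 x + 1\right) e^{4 x}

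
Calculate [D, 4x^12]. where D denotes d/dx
48 x^{11}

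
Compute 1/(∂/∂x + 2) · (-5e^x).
- \frac{5 e^{x}}{3}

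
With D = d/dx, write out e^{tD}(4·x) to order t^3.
4 t + 4 x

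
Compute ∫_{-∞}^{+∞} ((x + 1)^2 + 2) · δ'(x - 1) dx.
-4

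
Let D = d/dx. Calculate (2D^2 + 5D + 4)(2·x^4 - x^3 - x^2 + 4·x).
8 x^{4} + 36 x^{3} + 29 x^{2} - 6 x + 16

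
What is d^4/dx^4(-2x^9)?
- 6048 x^{5}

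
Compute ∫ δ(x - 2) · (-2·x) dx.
-4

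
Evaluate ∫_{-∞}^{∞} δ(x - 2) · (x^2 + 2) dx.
6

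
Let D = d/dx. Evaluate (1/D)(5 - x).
- \frac{x^{2}}{2} + 5 x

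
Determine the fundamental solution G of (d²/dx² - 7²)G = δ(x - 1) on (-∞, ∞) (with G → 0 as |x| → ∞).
-\frac{e^{-7|x - 1|}}{14}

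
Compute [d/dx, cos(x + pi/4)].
- \sin{\left(x + \frac{\pi}{4} \right)}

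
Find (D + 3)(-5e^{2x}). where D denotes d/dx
- 25 e^{2 x}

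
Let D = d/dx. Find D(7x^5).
35 x^{4}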